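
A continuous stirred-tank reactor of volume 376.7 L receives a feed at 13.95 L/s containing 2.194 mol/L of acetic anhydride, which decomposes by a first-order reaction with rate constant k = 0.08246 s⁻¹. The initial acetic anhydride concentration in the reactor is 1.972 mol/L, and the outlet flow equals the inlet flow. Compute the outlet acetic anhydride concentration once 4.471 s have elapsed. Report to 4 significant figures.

Species balance: V dC/dt = Q C_in − Q C − k V C.
This is linear with rate a = Q/V + k = 0.119492 s⁻¹.
C_ss = Q C_in/(Q + kV) = 0.679948 mol/L; C(t) = C_ss + (C₀ − C_ss) e^(−a t).
C(4.471) = 0.679948 + (1.29205)·e^(−0.119492·4.471) = 0.679948 + (1.29205)·0.586109 = 1.43723 mol/L.

1.437 mol/L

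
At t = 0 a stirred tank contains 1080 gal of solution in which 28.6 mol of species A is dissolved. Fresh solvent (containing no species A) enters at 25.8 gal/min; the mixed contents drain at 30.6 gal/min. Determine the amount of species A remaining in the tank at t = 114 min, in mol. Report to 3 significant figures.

Total volume: dV/dt = Q_in − Q_out = -4.8000 gal/min, so V(t) = 1080 − 4.8000 t and V(114) = 532.80 gal.
No species A enters, so dm/dt = −Q_out · (m/V).
Separate: dm/m = −Q_out dt/V(t) ⇒ ln(m/m₀) = −(Q_out/(Q_in−Q_out)) ln(V/V₀).
m = m₀ (V₀/V)^(Q_out/(Q_in−Q_out)) = 28.6 × (1080/532.80)^(-6.3750) = 0.31633 mol.

0.316 mol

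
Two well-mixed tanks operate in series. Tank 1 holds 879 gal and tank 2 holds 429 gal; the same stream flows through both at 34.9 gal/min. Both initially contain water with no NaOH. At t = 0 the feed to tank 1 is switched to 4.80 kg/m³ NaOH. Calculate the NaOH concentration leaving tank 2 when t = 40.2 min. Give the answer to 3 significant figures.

Each tank obeys Vᵢ dCᵢ/dt = Q(Cᵢ₋₁ − Cᵢ), so τᵢ = Vᵢ/Q.
τ₁ = 879/34.9 = 25.186 min; τ₂ = 429/34.9 = 12.292 min.
Solving the cascade with C₁(0)=C₂(0)=0 gives C₂(t) = C_in[1 − (τ₁ e^(−t/τ₁) − τ₂ e^(−t/τ₂))/(τ₁ − τ₂)].
At t = 40.2: e^(−t/τ₁) = 0.20268, e^(−t/τ₂) = 0.037993.
C₂ = 4.80·[1 − (25.186·0.20268 − 12.292·0.037993)/(12.894)] = 4.80·0.64031 = 3.0735 kg/m³.

3.07 kg/m³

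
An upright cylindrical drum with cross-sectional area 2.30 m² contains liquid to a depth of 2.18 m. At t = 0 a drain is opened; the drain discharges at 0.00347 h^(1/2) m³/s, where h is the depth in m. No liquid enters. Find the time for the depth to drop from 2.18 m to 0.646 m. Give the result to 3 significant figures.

892 s

With no inflow, A dh/dt = −0.00347 √h.
Separate and integrate: 2(√h − √h₀) = −(0.00347/A) t.
t = 2A(√h₀ − √h)/0.00347 = 2·2.30·(√2.18 − √0.646)/0.00347
  = 4.6000 × (1.4765 − 0.80374) / 0.00347 = 891.82 s.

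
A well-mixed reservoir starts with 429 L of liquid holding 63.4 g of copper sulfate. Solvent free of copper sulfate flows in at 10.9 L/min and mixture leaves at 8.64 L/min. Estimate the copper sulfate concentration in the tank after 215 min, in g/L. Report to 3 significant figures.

Total volume: dV/dt = Q_in − Q_out = 2.2600 L/min, so V(t) = 429 + 2.2600 t and V(215) = 914.90 L.
Species balance (pure solvent in): dm/dt = −Q_out · m/V(t).
dm/m = −Q_out dt/(V₀ + 2.2600 t); integrating gives ln(m/m₀) = −(Q_out/(Q_in−Q_out)) ln(V/V₀).
m = m₀ (V₀/V)^(Q_out/(Q_in−Q_out)) = 63.4 × (429/914.90)^(3.8230) = 3.5046 g.
C = m/V = 3.5046/914.90 = 0.0038306 g/L.

0.00383 g/L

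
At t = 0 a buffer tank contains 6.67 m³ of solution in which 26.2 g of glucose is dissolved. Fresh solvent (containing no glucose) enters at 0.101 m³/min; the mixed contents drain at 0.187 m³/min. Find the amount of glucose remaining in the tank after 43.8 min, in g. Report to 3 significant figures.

Let m(t) be the amount of glucose. Volume: V(t) = V₀ + (Q_in − Q_out) t = 6.67 − 0.086000 t; V(43.8) = 2.9032 m³.
No glucose enters, so dm/dt = −Q_out · (m/V).
dm/m = −Q_out dt/(V₀ − 0.086000 t); integrating gives ln(m/m₀) = −(Q_out/(Q_in−Q_out)) ln(V/V₀).
m = m₀ (V₀/V)^(Q_out/(Q_in−Q_out)) = 26.2 × (6.67/2.9032)^(-2.1744) = 4.2933 g.

4.29 g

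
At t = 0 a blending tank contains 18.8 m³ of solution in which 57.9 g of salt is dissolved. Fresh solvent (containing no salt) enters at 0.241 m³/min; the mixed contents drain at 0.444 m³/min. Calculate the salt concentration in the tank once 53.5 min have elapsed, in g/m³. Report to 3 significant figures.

Let m(t) be the amount of salt. Volume: V(t) = V₀ + (Q_in − Q_out) t = 18.8 − 0.20300 t; V(53.5) = 7.9395 m³.
No salt enters, so dm/dt = −Q_out · (m/V).
dm/m = −Q_out dt/(V₀ − 0.20300 t); integrating gives ln(m/m₀) = −(Q_out/(Q_in−Q_out)) ln(V/V₀).
m = m₀ (V₀/V)^(Q_out/(Q_in−Q_out)) = 57.9 × (18.8/7.9395)^(-2.1872) = 8.7876 g.
C = m/V = 8.7876/7.9395 = 1.1068 g/m³.

1.11 g/m³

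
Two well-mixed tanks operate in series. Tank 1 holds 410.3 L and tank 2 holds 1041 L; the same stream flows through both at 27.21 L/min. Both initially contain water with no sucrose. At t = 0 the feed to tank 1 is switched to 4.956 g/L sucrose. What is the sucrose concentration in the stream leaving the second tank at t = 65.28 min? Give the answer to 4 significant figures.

3.514 g/L

Time constants: τᵢ = Vᵢ/Q for each well-mixed tank.
τ₁ = 410.3/27.21 = 15.0790 min; τ₂ = 1041/27.21 = 38.2580 min.
Solving the cascade with C₁(0)=C₂(0)=0 gives C₂(t) = C_in[1 − (τ₁ e^(−t/τ₁) − τ₂ e^(−t/τ₂))/(τ₁ − τ₂)].
At t = 65.28: e^(−t/τ₁) = 0.0131781, e^(−t/τ₂) = 0.181534.
C₂ = 4.956·[1 − (15.0790·0.0131781 − 38.2580·0.181534)/(-23.1790)] = 4.956·0.708942 = 3.51352 g/L.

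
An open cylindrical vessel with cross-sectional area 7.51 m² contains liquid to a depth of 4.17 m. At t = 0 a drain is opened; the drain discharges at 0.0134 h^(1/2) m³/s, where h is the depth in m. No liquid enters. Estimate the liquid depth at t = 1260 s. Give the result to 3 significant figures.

Mass balance (ρ constant): A dh/dt = −0.0134 √h.
Separate and integrate: 2(√h − √h₀) = −(0.0134/A) t.
√h = √4.17 − 0.0134·1260/(2·7.51) = 2.0421 − 1.1241 = 0.91796.
h = 0.91796² = 0.84264 m.

0.843 m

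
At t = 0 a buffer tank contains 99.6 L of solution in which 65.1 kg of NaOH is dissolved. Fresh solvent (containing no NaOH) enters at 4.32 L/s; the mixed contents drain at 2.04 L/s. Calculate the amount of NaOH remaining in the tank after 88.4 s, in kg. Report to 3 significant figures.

Total volume: dV/dt = Q_in − Q_out = 2.2800 L/s, so V(t) = 99.6 + 2.2800 t and V(88.4) = 301.15 L.
Species balance (pure solvent in): dm/dt = −Q_out · m/V(t).
Separate: dm/m = −Q_out dt/V(t) ⇒ ln(m/m₀) = −(Q_out/(Q_in−Q_out)) ln(V/V₀).
m = m₀ (V₀/V)^(Q_out/(Q_in−Q_out)) = 65.1 × (99.6/301.15)^(0.89474) = 24.190 kg.

24.2 kg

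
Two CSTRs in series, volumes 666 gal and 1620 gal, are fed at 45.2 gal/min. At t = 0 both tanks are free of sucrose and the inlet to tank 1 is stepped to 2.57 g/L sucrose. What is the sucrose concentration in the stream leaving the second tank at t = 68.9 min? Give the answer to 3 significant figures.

1.95 g/L

Each tank obeys Vᵢ dCᵢ/dt = Q(Cᵢ₋₁ − Cᵢ), so τᵢ = Vᵢ/Q.
τ₁ = 666/45.2 = 14.735 min; τ₂ = 1620/45.2 = 35.841 min.
Solving the cascade with C₁(0)=C₂(0)=0 gives C₂(t) = C_in[1 − (τ₁ e^(−t/τ₁) − τ₂ e^(−t/τ₂))/(τ₁ − τ₂)].
At t = 68.9: e^(−t/τ₁) = 0.0093153, e^(−t/τ₂) = 0.14626.
C₂ = 2.57·[1 − (14.735·0.0093153 − 35.841·0.14626)/(-21.106)] = 2.57·0.75814 = 1.9484 g/L.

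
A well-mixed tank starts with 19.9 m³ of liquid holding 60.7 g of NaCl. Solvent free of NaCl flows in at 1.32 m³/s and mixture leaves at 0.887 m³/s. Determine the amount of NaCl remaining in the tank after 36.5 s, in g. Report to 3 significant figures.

18.3 g

Let m(t) be the amount of NaCl. Volume: V(t) = V₀ + (Q_in − Q_out) t = 19.9 + 0.43300 t; V(36.5) = 35.705 m³.
Solute balance: dm/dt = 0 − Q_out C = −Q_out m/V(t).
Separate: dm/m = −Q_out dt/V(t) ⇒ ln(m/m₀) = −(Q_out/(Q_in−Q_out)) ln(V/V₀).
m = m₀ (V₀/V)^(Q_out/(Q_in−Q_out)) = 60.7 × (19.9/35.705)^(2.0485) = 18.329 g.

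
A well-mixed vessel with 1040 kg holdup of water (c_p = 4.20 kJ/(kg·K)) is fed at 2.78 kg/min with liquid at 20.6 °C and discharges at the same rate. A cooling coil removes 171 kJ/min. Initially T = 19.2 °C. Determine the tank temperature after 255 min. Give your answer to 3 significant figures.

M c_p dT/dt = ṁ c_p (T_in − T) − Q̇.
Rearrange: dT/dt = (T_ss − T)/τ with τ = M/ṁ = 374.10 min and T_ss = T_in − Q̇/(ṁ c_p) = 5.9546 °C.
T approaches T_ss exponentially: T(t) = T_ss + (T₀ − T_ss) e^(−t/τ).
T(255) = 5.9546 + (13.245)·e^(−255/374.10) = 5.9546 + (13.245)·0.50579 = 12.654 °C.

12.7 °C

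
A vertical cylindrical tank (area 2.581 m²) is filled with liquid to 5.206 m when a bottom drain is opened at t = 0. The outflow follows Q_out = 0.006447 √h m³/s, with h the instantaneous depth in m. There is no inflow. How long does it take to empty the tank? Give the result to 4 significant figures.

With no inflow, A dh/dt = −0.006447 √h.
This is separable: 2 d(√h)/dt = −0.006447/A, so √h = √h₀ − (0.006447/(2A)) t.
Set h = 0: 2√h₀ = (0.006447/A) t_empty ⇒ t_empty = 2A√h₀/0.006447.
t_empty = 2·2.581·√5.206/0.006447 = 5.16200·2.28167/0.006447 = 1826.89 s.

1827 s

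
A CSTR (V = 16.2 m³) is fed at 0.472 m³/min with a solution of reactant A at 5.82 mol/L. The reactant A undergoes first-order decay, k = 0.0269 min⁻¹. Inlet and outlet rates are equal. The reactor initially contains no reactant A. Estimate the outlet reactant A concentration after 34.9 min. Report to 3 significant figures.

Species balance: V dC/dt = Q C_in − Q C − k V C.
This is linear with rate a = Q/V + k = 0.056036 min⁻¹.
C_ss = Q C_in/(Q + kV) = 3.0261 mol/L; C(t) = C_ss + (C₀ − C_ss) e^(−a t).
C(34.9) = 3.0261 + (-3.0261)·e^(−0.056036·34.9) = 3.0261 + (-3.0261)·0.14147 = 2.5980 mol/L.

2.60 mol/L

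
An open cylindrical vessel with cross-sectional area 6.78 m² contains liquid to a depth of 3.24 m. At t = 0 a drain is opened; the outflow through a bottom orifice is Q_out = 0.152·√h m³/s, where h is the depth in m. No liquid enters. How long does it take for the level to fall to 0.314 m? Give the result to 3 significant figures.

Accumulation of liquid (constant cross-section A): A dh/dt = −0.152 √h.
This is separable: 2 d(√h)/dt = −0.152/A, so √h = √h₀ − (0.152/(2A)) t.
t = 2A(√h₀ − √h)/0.152 = 2·6.78·(√3.24 − √0.314)/0.152
  = 13.560 × (1.8000 − 0.56036) / 0.152 = 110.59 s.

111 s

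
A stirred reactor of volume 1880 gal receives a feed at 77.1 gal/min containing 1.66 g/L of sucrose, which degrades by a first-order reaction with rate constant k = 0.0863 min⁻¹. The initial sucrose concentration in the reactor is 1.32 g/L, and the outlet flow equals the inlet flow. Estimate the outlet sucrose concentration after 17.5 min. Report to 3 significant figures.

0.619 g/L

Species balance: V dC/dt = Q C_in − Q C − k V C.
dC/dt = (Q/V) C_in − (Q/V + k) C; effective rate a = Q/V + k = 0.041011 + 0.0863 = 0.12731 min⁻¹.
C_ss = Q C_in/(Q + kV) = 0.53474 g/L; C(t) = C_ss + (C₀ − C_ss) e^(−a t).
C(17.5) = 0.53474 + (0.78526)·e^(−0.12731·17.5) = 0.53474 + (0.78526)·0.10775 = 0.61935 g/L.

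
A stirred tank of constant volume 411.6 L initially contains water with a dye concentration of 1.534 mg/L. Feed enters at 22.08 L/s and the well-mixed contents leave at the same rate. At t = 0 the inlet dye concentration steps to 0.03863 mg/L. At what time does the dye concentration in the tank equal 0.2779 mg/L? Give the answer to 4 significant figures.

34.16 s

Species balance on the tank: V dC/dt = Q(C_in − C), so τ = V/Q = 18.6413 s.
C(t) = C_in + (C₀ − C_in) e^(−t/τ). Set C = 0.2779 and solve for t:
e^(−t/τ) = (C − C_in)/(C₀ − C_in) = (0.2779 − 0.03863)/(1.534 − 0.03863) = 0.160007
t = −τ ln(…) = 18.6413 × 1.83254 = 34.1609 s.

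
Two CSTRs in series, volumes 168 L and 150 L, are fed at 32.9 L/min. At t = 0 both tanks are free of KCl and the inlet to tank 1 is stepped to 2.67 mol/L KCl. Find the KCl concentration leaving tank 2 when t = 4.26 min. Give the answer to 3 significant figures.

0.590 mol/L

Time constants: τᵢ = Vᵢ/Q for each well-mixed tank.
τ₁ = 168/32.9 = 5.1064 min; τ₂ = 150/32.9 = 4.5593 min.
Tank 1: C₁ = C_in(1 − e^(−t/τ₁)). Tank 2 (τ₁ ≠ τ₂): C₂ = C_in[1 − (τ₁ e^(−t/τ₁) − τ₂ e^(−t/τ₂))/(τ₁ − τ₂)].
At t = 4.26: e^(−t/τ₁) = 0.43420, e^(−t/τ₂) = 0.39284.
C₂ = 2.67·[1 − (5.1064·0.43420 − 4.5593·0.39284)/(0.54711)] = 2.67·0.22111 = 0.59036 mol/L.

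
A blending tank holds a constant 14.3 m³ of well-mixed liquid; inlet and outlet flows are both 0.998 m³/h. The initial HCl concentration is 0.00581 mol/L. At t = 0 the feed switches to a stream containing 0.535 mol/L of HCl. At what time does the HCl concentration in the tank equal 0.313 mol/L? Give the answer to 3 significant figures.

12.4 h

Species balance: V dC/dt = Q(C_in − C) ⇒ τ = V/Q = 14.329 h.
C(t) = C_in + (C₀ − C_in) e^(−t/τ). Set C = 0.313 and solve for t:
e^(−t/τ) = (C − C_in)/(C₀ − C_in) = (0.313 − 0.535)/(0.00581 − 0.535) = 0.41951
t = −τ ln(…) = 14.329 × 0.86867 = 12.447 h.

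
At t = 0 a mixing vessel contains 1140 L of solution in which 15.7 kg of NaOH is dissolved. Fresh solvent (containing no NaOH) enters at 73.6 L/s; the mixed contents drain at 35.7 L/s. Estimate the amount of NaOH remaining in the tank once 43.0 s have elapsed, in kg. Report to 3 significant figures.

Let m(t) be the amount of NaOH. Volume: V(t) = V₀ + (Q_in − Q_out) t = 1140 + 37.900 t; V(43.0) = 2769.7 L.
Species balance (pure solvent in): dm/dt = −Q_out · m/V(t).
Separate: dm/m = −Q_out dt/V(t) ⇒ ln(m/m₀) = −(Q_out/(Q_in−Q_out)) ln(V/V₀).
m = m₀ (V₀/V)^(Q_out/(Q_in−Q_out)) = 15.7 × (1140/2769.7)^(0.94195) = 6.8038 kg.

6.80 kg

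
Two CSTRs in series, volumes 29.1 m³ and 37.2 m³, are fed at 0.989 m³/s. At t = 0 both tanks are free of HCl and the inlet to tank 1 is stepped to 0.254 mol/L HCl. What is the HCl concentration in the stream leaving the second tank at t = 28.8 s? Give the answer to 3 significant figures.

0.0544 mol/L

Species balance on tank i: dCᵢ/dt = (Cᵢ₋₁ − Cᵢ)/τᵢ with τᵢ = Vᵢ/Q.
τ₁ = 29.1/0.989 = 29.424 s; τ₂ = 37.2/0.989 = 37.614 s.
Tank 1: C₁ = C_in(1 − e^(−t/τ₁)). Tank 2 (τ₁ ≠ τ₂): C₂ = C_in[1 − (τ₁ e^(−t/τ₁) − τ₂ e^(−t/τ₂))/(τ₁ − τ₂)].
At t = 28.8: e^(−t/τ₁) = 0.37576, e^(−t/τ₂) = 0.46502.
C₂ = 0.254·[1 − (29.424·0.37576 − 37.614·0.46502)/(-8.1901)] = 0.254·0.21431 = 0.054435 mol/L.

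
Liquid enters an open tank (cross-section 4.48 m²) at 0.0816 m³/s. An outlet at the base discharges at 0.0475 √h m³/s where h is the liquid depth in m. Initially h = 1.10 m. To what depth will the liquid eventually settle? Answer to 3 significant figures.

2.95 m

Level balance: A dh/dt = 0.0816 − 0.0475 √h. Setting dh/dt = 0:
Q_in = 0.0475 √h_ss ⇒ √h_ss = 0.0816/0.0475 = 1.7179.
h_ss = 1.7179² = 2.9512 m. (Since h₀ = 1.10 m < h_ss, the level will rise toward this value.)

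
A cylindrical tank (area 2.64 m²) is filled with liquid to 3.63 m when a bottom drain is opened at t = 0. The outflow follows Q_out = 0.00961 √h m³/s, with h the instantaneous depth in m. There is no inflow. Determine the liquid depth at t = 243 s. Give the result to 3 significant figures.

A dh/dt = −Q_out = −0.00961 √h.
∫ h^(−1/2) dh = −(0.00961/A) ∫ dt, giving 2√h = 2√h₀ − (0.00961/A) t.
√h = √3.63 − 0.00961·243/(2·2.64) = 1.9053 − 0.44228 = 1.4630.
h = 1.4630² = 2.1403 m.

2.14 m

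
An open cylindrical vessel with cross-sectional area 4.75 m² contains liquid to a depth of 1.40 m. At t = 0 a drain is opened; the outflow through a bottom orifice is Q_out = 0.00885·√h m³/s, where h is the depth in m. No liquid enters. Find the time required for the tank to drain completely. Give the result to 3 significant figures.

1270 s

With no inflow, A dh/dt = −0.00885 √h.
Separate and integrate: 2(√h − √h₀) = −(0.00885/A) t.
Set h = 0: 2√h₀ = (0.00885/A) t_empty ⇒ t_empty = 2A√h₀/0.00885.
t_empty = 2·4.75·√1.40/0.00885 = 9.5000·1.1832/0.00885 = 1270.1 s.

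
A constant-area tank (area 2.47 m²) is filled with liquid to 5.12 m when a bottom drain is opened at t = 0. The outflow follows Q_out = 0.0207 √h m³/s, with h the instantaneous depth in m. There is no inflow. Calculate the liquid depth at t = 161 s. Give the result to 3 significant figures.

2.52 m

With no inflow, A dh/dt = −0.0207 √h.
Separate and integrate: 2(√h − √h₀) = −(0.0207/A) t.
√h = √5.12 − 0.0207·161/(2·2.47) = 2.2627 − 0.67464 = 1.5881.
h = 1.5881² = 2.5221 m.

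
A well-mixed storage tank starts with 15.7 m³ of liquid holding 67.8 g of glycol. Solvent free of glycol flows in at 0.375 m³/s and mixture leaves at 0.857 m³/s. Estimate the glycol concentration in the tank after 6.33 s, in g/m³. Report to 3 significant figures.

3.65 g/m³

Let m(t) be the amount of glycol. Volume: V(t) = V₀ + (Q_in − Q_out) t = 15.7 − 0.48200 t; V(6.33) = 12.649 m³.
No glycol enters, so dm/dt = −Q_out · (m/V).
dm/m = −Q_out dt/(V₀ − 0.48200 t); integrating gives ln(m/m₀) = −(Q_out/(Q_in−Q_out)) ln(V/V₀).
m = m₀ (V₀/V)^(Q_out/(Q_in−Q_out)) = 67.8 × (15.7/12.649)^(-1.7780) = 46.171 g.
C = m/V = 46.171/12.649 = 3.6502 g/m³.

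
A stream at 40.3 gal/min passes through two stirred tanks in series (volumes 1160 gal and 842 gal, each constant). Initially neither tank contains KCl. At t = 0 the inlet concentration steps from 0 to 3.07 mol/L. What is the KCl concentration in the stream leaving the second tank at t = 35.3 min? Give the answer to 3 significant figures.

Time constants: τᵢ = Vᵢ/Q for each well-mixed tank.
τ₁ = 1160/40.3 = 28.784 min; τ₂ = 842/40.3 = 20.893 min.
Tank 1: C₁ = C_in(1 − e^(−t/τ₁)). Tank 2 (τ₁ ≠ τ₂): C₂ = C_in[1 − (τ₁ e^(−t/τ₁) − τ₂ e^(−t/τ₂))/(τ₁ − τ₂)].
At t = 35.3: e^(−t/τ₁) = 0.29336, e^(−t/τ₂) = 0.18461.
C₂ = 3.07·[1 − (28.784·0.29336 − 20.893·0.18461)/(7.8908)] = 3.07·0.41870 = 1.2854 mol/L.

1.29 mol/L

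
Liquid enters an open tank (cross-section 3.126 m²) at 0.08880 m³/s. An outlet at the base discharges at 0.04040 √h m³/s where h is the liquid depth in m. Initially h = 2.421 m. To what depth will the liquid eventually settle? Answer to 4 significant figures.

4.831 m

A dh/dt = Q_in − 0.04040 √h. Steady state requires inflow = outflow:
Q_in = 0.04040 √h_ss ⇒ √h_ss = 0.08880/0.04040 = 2.19802.
h_ss = 2.19802² = 4.83129 m. (Since h₀ = 2.421 m < h_ss, the level will rise toward this value.)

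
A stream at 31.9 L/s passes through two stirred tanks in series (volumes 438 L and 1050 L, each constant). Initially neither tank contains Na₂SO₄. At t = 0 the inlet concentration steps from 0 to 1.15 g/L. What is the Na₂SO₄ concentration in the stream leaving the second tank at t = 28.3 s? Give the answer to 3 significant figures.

0.420 g/L

Species balance on tank i: dCᵢ/dt = (Cᵢ₋₁ − Cᵢ)/τᵢ with τᵢ = Vᵢ/Q.
τ₁ = 438/31.9 = 13.730 s; τ₂ = 1050/31.9 = 32.915 s.
Tank 1: C₁ = C_in(1 − e^(−t/τ₁)). Tank 2 (τ₁ ≠ τ₂): C₂ = C_in[1 − (τ₁ e^(−t/τ₁) − τ₂ e^(−t/τ₂))/(τ₁ − τ₂)].
At t = 28.3: e^(−t/τ₁) = 0.12731, e^(−t/τ₂) = 0.42325.
C₂ = 1.15·[1 − (13.730·0.12731 − 32.915·0.42325)/(-19.185)] = 1.15·0.36494 = 0.41968 g/L.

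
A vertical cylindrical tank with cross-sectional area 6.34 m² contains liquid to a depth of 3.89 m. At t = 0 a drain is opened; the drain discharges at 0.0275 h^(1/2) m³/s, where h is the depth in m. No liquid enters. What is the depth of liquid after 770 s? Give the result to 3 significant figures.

0.0914 m

Volume balance on the tank: A dh/dt = −0.0275 √h.
Separate and integrate: 2(√h − √h₀) = −(0.0275/A) t.
√h = √3.89 − 0.0275·770/(2·6.34) = 1.9723 − 1.6700 = 0.30236.
h = 0.30236² = 0.091419 m.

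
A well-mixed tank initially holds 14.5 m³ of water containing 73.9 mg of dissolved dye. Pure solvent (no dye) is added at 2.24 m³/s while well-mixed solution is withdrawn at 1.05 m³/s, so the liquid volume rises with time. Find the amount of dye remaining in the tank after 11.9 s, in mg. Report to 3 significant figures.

Let m(t) be the amount of dye. Volume: V(t) = V₀ + (Q_in − Q_out) t = 14.5 + 1.1900 t; V(11.9) = 28.661 m³.
Solute balance: dm/dt = 0 − Q_out C = −Q_out m/V(t).
dm/m = −Q_out dt/(V₀ + 1.1900 t); integrating gives ln(m/m₀) = −(Q_out/(Q_in−Q_out)) ln(V/V₀).
m = m₀ (V₀/V)^(Q_out/(Q_in−Q_out)) = 73.9 × (14.5/28.661)^(0.88235) = 40.508 mg.

40.5 mg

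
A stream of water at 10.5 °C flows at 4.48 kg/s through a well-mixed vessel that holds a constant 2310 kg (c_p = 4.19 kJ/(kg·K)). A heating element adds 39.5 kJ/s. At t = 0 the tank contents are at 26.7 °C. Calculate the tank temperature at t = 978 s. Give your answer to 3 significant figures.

14.7 °C

M c_p dT/dt = ṁ c_p (T_in − T) + Q̇.
τ = M/ṁ = 515.62 s; T_ss = T_in + Q̇/(ṁ c_p) = 10.5 + 39.5/(4.48·4.19) = 12.604 °C.
Solution: T(t) = T_ss + (T₀ − T_ss) e^(−t/τ).
T(978) = 12.604 + (14.096)·e^(−978/515.62) = 12.604 + (14.096)·0.15006 = 14.719 °C.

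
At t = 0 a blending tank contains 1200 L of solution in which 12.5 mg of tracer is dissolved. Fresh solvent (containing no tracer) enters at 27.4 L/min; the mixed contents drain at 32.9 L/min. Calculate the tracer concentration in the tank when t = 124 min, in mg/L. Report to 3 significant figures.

0.000159 mg/L

Total volume: dV/dt = Q_in − Q_out = -5.5000 L/min, so V(t) = 1200 − 5.5000 t and V(124) = 518.00 L.
Solute balance: dm/dt = 0 − Q_out C = −Q_out m/V(t).
dm/m = −Q_out dt/(V₀ − 5.5000 t); integrating gives ln(m/m₀) = −(Q_out/(Q_in−Q_out)) ln(V/V₀).
m = m₀ (V₀/V)^(Q_out/(Q_in−Q_out)) = 12.5 × (1200/518.00)^(-5.9818) = 0.082117 mg.
C = m/V = 0.082117/518.00 = 0.00015853 mg/L.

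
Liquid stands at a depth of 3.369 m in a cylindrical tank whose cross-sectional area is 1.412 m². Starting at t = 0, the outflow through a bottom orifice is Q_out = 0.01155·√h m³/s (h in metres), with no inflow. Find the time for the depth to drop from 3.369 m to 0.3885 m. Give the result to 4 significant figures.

296.4 s

With no inflow, A dh/dt = −0.01155 √h.
∫ h^(−1/2) dh = −(0.01155/A) ∫ dt, giving 2√h = 2√h₀ − (0.01155/A) t.
t = 2A(√h₀ − √h)/0.01155 = 2·1.412·(√3.369 − √0.3885)/0.01155
  = 2.82400 × (1.83548 − 0.623298) / 0.01155 = 296.382 s.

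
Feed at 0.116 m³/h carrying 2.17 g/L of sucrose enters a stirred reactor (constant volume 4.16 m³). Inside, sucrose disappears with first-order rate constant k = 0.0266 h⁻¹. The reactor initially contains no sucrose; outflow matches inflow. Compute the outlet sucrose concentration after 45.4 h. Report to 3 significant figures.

Accumulation = in − out − consumed: V dC/dt = Q C_in − Q C − k V C.
dC/dt = (Q/V) C_in − (Q/V + k) C; effective rate a = Q/V + k = 0.027885 + 0.0266 = 0.054485 h⁻¹.
C_ss = Q C_in/(Q + kV) = 1.1106 g/L; C(t) = C_ss + (C₀ − C_ss) e^(−a t).
C(45.4) = 1.1106 + (-1.1106)·e^(−0.054485·45.4) = 1.1106 + (-1.1106)·0.084281 = 1.0170 g/L.

1.02 g/L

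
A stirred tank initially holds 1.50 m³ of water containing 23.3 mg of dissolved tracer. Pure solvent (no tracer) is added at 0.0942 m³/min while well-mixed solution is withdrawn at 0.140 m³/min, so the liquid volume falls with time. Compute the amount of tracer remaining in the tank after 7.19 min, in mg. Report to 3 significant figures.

Let m(t) be the amount of tracer. Volume: V(t) = V₀ + (Q_in − Q_out) t = 1.50 − 0.045800 t; V(7.19) = 1.1707 m³.
No tracer enters, so dm/dt = −Q_out · (m/V).
Separate: dm/m = −Q_out dt/V(t) ⇒ ln(m/m₀) = −(Q_out/(Q_in−Q_out)) ln(V/V₀).
m = m₀ (V₀/V)^(Q_out/(Q_in−Q_out)) = 23.3 × (1.50/1.1707)^(-3.0568) = 10.922 mg.

10.9 mg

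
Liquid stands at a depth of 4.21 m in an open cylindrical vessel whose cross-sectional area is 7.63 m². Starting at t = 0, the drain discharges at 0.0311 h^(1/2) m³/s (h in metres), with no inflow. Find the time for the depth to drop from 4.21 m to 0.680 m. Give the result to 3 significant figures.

A dh/dt = −Q_out = −0.0311 √h.
This is separable: 2 d(√h)/dt = −0.0311/A, so √h = √h₀ − (0.0311/(2A)) t.
t = 2A(√h₀ − √h)/0.0311 = 2·7.63·(√4.21 − √0.680)/0.0311
  = 15.260 × (2.0518 − 0.82462) / 0.0311 = 602.16 s.

602 s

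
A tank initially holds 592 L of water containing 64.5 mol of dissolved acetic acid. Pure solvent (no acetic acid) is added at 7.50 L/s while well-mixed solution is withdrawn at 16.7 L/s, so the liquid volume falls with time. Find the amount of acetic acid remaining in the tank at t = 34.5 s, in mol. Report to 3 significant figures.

16.0 mol

Let m(t) be the amount of acetic acid. Volume: V(t) = V₀ + (Q_in − Q_out) t = 592 − 9.2000 t; V(34.5) = 274.60 L.
Solute balance: dm/dt = 0 − Q_out C = −Q_out m/V(t).
Separate: dm/m = −Q_out dt/V(t) ⇒ ln(m/m₀) = −(Q_out/(Q_in−Q_out)) ln(V/V₀).
m = m₀ (V₀/V)^(Q_out/(Q_in−Q_out)) = 64.5 × (592/274.60)^(-1.8152) = 15.994 mol.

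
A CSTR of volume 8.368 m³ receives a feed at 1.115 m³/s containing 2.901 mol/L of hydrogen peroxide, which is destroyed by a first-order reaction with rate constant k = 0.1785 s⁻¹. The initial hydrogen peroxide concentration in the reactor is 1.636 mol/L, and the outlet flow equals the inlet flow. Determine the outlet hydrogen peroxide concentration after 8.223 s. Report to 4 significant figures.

Species balance: V dC/dt = Q C_in − Q C − k V C.
dC/dt = (Q/V) C_in − (Q/V + k) C; effective rate a = Q/V + k = 0.133246 + 0.1785 = 0.311746 s⁻¹.
C_ss = Q C_in/(Q + kV) = 1.23994 mol/L; C(t) = C_ss + (C₀ − C_ss) e^(−a t).
C(8.223) = 1.23994 + (0.396061)·e^(−0.311746·8.223) = 1.23994 + (0.396061)·0.0770358 = 1.27045 mol/L.

1.270 mol/L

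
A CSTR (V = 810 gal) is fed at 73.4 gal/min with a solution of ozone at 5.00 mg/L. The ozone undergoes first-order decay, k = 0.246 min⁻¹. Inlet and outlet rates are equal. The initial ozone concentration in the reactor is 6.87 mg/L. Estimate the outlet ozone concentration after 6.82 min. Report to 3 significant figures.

Species balance: V dC/dt = Q C_in − Q C − k V C.
dC/dt = (Q/V) C_in − (Q/V + k) C; effective rate a = Q/V + k = 0.090617 + 0.246 = 0.33662 min⁻¹.
C_ss = Q C_in/(Q + kV) = 1.3460 mg/L; C(t) = C_ss + (C₀ − C_ss) e^(−a t).
C(6.82) = 1.3460 + (5.5240)·e^(−0.33662·6.82) = 1.3460 + (5.5240)·0.10069 = 1.9022 mg/L.

1.90 mg/L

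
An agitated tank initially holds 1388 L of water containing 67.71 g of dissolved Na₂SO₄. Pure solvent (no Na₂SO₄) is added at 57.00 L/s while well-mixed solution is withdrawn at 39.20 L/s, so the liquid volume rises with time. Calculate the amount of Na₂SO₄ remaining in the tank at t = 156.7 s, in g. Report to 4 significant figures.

5.982 g

Let m(t) be the amount of Na₂SO₄. Volume: V(t) = V₀ + (Q_in − Q_out) t = 1388 + 17.8000 t; V(156.7) = 4177.26 L.
Solute balance: dm/dt = 0 − Q_out C = −Q_out m/V(t).
Separate: dm/m = −Q_out dt/V(t) ⇒ ln(m/m₀) = −(Q_out/(Q_in−Q_out)) ln(V/V₀).
m = m₀ (V₀/V)^(Q_out/(Q_in−Q_out)) = 67.71 × (1388/4177.26)^(2.20225) = 5.98237 g.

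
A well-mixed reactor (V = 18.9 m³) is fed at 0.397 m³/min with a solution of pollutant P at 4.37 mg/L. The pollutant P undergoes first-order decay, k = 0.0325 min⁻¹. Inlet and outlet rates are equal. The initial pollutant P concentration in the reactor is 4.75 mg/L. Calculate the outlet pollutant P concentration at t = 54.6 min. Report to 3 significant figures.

Species balance: V dC/dt = Q C_in − Q C − k V C.
dC/dt = (Q/V) C_in − (Q/V + k) C; effective rate a = Q/V + k = 0.021005 + 0.0325 = 0.053505 min⁻¹.
C_ss = Q C_in/(Q + kV) = 1.7156 mg/L; C(t) = C_ss + (C₀ − C_ss) e^(−a t).
C(54.6) = 1.7156 + (3.0344)·e^(−0.053505·54.6) = 1.7156 + (3.0344)·0.053859 = 1.8790 mg/L.

1.88 mg/L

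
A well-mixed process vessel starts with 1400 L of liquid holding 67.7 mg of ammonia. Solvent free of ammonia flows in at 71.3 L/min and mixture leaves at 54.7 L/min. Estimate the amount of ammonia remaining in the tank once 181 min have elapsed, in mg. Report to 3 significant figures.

1.55 mg

Let m(t) be the amount of ammonia. Volume: V(t) = V₀ + (Q_in − Q_out) t = 1400 + 16.600 t; V(181) = 4404.6 L.
Species balance (pure solvent in): dm/dt = −Q_out · m/V(t).
dm/m = −Q_out dt/(V₀ + 16.600 t); integrating gives ln(m/m₀) = −(Q_out/(Q_in−Q_out)) ln(V/V₀).
m = m₀ (V₀/V)^(Q_out/(Q_in−Q_out)) = 67.7 × (1400/4404.6)^(3.2952) = 1.5500 mg.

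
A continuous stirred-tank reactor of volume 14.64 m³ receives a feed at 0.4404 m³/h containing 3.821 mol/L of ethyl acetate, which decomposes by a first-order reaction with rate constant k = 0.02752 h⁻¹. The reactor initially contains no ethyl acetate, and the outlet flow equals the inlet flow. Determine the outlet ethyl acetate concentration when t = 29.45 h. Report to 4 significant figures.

1.630 mol/L

Species balance: V dC/dt = Q C_in − Q C − k V C.
This is linear with rate a = Q/V + k = 0.0576020 h⁻¹.
C_ss = Q C_in/(Q + kV) = 1.99547 mol/L; C(t) = C_ss + (C₀ − C_ss) e^(−a t).
C(29.45) = 1.99547 + (-1.99547)·e^(−0.0576020·29.45) = 1.99547 + (-1.99547)·0.183346 = 1.62961 mol/L.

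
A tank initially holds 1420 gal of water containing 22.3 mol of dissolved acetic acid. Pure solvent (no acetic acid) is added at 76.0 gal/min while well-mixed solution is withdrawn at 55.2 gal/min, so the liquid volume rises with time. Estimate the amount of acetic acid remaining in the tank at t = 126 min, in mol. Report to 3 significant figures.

Total volume: dV/dt = Q_in − Q_out = 20.800 gal/min, so V(t) = 1420 + 20.800 t and V(126) = 4040.8 gal.
Species balance (pure solvent in): dm/dt = −Q_out · m/V(t).
dm/m = −Q_out dt/(V₀ + 20.800 t); integrating gives ln(m/m₀) = −(Q_out/(Q_in−Q_out)) ln(V/V₀).
m = m₀ (V₀/V)^(Q_out/(Q_in−Q_out)) = 22.3 × (1420/4040.8)^(2.6538) = 1.3899 mol.

1.39 mol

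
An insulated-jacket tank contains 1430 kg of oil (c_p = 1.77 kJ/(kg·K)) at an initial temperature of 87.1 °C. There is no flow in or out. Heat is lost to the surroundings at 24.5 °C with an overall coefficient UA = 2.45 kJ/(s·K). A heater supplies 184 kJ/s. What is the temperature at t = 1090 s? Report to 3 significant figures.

Lumped-capacitance energy balance: M c_p dT/dt = UA(T_amb − T) + Q̇.
dT/dt = (T_ss − T)/τ with T_ss = T_amb + Q̇/UA = 24.5 + 184/2.45 = 99.602 °C, τ = M c_p/UA = 1430·1.77/2.45 = 1033.1 s.
Integrating: T(t) = T_ss + (T₀ − T_ss) e^(−t/τ).
T(1090) = 99.602 + (-12.502)·0.34817 = 95.249 °C.

95.2 °C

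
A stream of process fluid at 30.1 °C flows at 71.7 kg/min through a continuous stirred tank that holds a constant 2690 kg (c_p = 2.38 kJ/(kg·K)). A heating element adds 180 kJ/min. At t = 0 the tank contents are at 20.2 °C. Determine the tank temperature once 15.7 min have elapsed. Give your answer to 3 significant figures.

M c_p dT/dt = ṁ c_p (T_in − T) + Q̇.
τ = M/ṁ = 37.517 min; T_ss = T_in + Q̇/(ṁ c_p) = 30.1 + 180/(71.7·2.38) = 31.155 °C.
Solution: T(t) = T_ss + (T₀ − T_ss) e^(−t/τ).
T(15.7) = 31.155 + (-10.955)·e^(−15.7/37.517) = 31.155 + (-10.955)·0.65805 = 23.946 °C.

23.9 °C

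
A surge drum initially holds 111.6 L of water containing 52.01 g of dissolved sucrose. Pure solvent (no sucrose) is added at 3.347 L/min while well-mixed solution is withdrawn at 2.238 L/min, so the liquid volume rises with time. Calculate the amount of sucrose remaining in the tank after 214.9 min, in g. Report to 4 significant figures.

5.182 g

Total volume: dV/dt = Q_in − Q_out = 1.10900 L/min, so V(t) = 111.6 + 1.10900 t and V(214.9) = 349.924 L.
Solute balance: dm/dt = 0 − Q_out C = −Q_out m/V(t).
Separate: dm/m = −Q_out dt/V(t) ⇒ ln(m/m₀) = −(Q_out/(Q_in−Q_out)) ln(V/V₀).
m = m₀ (V₀/V)^(Q_out/(Q_in−Q_out)) = 52.01 × (111.6/349.924)^(2.01803) = 5.18223 g.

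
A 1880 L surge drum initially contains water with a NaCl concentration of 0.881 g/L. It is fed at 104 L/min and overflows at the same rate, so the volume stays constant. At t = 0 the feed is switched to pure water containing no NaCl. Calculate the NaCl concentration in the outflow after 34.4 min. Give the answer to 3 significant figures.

Transient balance on the dissolved component: V dC/dt = Q(C_in − C).
Time constant τ = V/Q = 1880/104 = 18.077 min.
Integrating: C(t) = C_in + (C₀ − C_in) e^(−t/τ).
C(34.4) = 0 + (0.881 − 0)·e^(−34.4/18.077) = 0 + (0.88100)·0.14912 = 0.13138 g/L.

0.131 g/L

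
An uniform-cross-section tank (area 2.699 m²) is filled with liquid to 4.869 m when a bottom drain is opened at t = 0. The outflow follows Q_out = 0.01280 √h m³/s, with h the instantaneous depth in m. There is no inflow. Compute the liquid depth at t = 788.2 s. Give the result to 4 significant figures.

0.1139 m

Accumulation of liquid (constant cross-section A): A dh/dt = −0.01280 √h.
Separate and integrate: 2(√h − √h₀) = −(0.01280/A) t.
√h = √4.869 − 0.01280·788.2/(2·2.699) = 2.20658 − 1.86902 = 0.337563.
h = 0.337563² = 0.113949 m.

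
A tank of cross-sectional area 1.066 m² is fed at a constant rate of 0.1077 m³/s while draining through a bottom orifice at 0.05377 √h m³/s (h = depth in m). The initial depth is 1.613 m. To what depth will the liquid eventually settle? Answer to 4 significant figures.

4.012 m

Level balance: A dh/dt = 0.1077 − 0.05377 √h. Setting dh/dt = 0:
Q_in = 0.05377 √h_ss ⇒ √h_ss = 0.1077/0.05377 = 2.00298.
h_ss = 2.00298² = 4.01191 m. (Since h₀ = 1.613 m < h_ss, the level will rise toward this value.)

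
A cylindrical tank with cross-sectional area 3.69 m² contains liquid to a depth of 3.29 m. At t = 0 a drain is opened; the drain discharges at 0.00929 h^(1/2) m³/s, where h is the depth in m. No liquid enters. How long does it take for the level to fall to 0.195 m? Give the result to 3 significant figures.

With no inflow, A dh/dt = −0.00929 √h.
This is separable: 2 d(√h)/dt = −0.00929/A, so √h = √h₀ − (0.00929/(2A)) t.
t = 2A(√h₀ − √h)/0.00929 = 2·3.69·(√3.29 − √0.195)/0.00929
  = 7.3800 × (1.8138 − 0.44159) / 0.00929 = 1090.1 s.

1090 s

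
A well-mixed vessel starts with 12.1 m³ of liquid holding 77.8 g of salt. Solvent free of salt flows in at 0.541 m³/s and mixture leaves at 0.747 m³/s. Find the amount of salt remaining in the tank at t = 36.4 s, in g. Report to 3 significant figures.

2.34 g

Let m(t) be the amount of salt. Volume: V(t) = V₀ + (Q_in − Q_out) t = 12.1 − 0.20600 t; V(36.4) = 4.6016 m³.
Species balance (pure solvent in): dm/dt = −Q_out · m/V(t).
dm/m = −Q_out dt/(V₀ − 0.20600 t); integrating gives ln(m/m₀) = −(Q_out/(Q_in−Q_out)) ln(V/V₀).
m = m₀ (V₀/V)^(Q_out/(Q_in−Q_out)) = 77.8 × (12.1/4.6016)^(-3.6262) = 2.3357 g.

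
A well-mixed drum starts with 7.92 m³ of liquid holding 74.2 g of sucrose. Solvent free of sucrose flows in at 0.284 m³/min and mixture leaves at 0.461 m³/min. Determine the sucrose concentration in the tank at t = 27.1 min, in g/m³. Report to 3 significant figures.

Let m(t) be the amount of sucrose. Volume: V(t) = V₀ + (Q_in − Q_out) t = 7.92 − 0.17700 t; V(27.1) = 3.1233 m³.
No sucrose enters, so dm/dt = −Q_out · (m/V).
dm/m = −Q_out dt/(V₀ − 0.17700 t); integrating gives ln(m/m₀) = −(Q_out/(Q_in−Q_out)) ln(V/V₀).
m = m₀ (V₀/V)^(Q_out/(Q_in−Q_out)) = 74.2 × (7.92/3.1233)^(-2.6045) = 6.5749 g.
C = m/V = 6.5749/3.1233 = 2.1051 g/m³.

2.11 g/m³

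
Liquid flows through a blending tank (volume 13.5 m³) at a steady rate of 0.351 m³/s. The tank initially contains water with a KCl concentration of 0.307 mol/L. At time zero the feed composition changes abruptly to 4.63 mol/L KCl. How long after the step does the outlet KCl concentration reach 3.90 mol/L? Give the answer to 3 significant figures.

68.4 s

Species balance: V dC/dt = Q(C_in − C) ⇒ τ = V/Q = 38.462 s.
C(t) = C_in + (C₀ − C_in) e^(−t/τ). Set C = 3.90 and solve for t:
e^(−t/τ) = (C − C_in)/(C₀ − C_in) = (3.90 − 4.63)/(0.307 − 4.63) = 0.16886
t = −τ ln(…) = 38.462 × 1.7787 = 68.410 s.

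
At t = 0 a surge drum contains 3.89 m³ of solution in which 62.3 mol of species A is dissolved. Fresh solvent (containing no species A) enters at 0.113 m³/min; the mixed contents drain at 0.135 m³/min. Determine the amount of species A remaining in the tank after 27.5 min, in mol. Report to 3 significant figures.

22.1 mol

Let m(t) be the amount of species A. Volume: V(t) = V₀ + (Q_in − Q_out) t = 3.89 − 0.022000 t; V(27.5) = 3.2850 m³.
No species A enters, so dm/dt = −Q_out · (m/V).
Separate: dm/m = −Q_out dt/V(t) ⇒ ln(m/m₀) = −(Q_out/(Q_in−Q_out)) ln(V/V₀).
m = m₀ (V₀/V)^(Q_out/(Q_in−Q_out)) = 62.3 × (3.89/3.2850)^(-6.1364) = 22.080 mol.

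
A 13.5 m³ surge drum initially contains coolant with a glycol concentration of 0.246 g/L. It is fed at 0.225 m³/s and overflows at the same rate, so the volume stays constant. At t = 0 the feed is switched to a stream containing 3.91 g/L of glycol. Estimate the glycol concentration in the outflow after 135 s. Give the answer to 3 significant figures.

3.52 g/L

Accumulation = in − out for the solute gives V dC/dt = Q(C_in − C).
So dC/dt = (C_in − C)/τ with τ = V/Q = 13.5/0.225 = 60.000 s.
C approaches C_in exponentially: C(t) = C_in + (C₀ − C_in) e^(−t/τ).
C(135) = 3.91 + (0.246 − 3.91)·e^(−135/60.000) = 3.91 + (-3.6640)·0.10540 = 3.5238 g/L.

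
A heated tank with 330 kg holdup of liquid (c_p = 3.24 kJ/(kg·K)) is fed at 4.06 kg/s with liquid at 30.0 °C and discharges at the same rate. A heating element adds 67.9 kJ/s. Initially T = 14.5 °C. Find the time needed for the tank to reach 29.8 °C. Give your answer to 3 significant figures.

Heat balance on the well-mixed liquid: M c_p dT/dt = ṁ c_p (T_in − T) + 67.9.
τ = M/ṁ = 81.281 s; T_ss = T_in + Q̇/(ṁ c_p) = 35.162 °C.
T(t) = T_ss + (T₀ − T_ss) e^(−t/τ). Set T = 29.8:
e^(−t/τ) = (29.8 − 35.162)/(14.5 − 35.162) = 0.25950
t = −81.281 · ln(0.25950) = 109.65 s.

110 s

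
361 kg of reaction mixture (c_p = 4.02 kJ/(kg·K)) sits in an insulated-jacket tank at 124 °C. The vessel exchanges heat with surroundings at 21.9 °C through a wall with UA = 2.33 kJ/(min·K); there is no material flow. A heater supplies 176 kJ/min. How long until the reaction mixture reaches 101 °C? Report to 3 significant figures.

Unsteady energy balance on the tank contents: M c_p dT/dt = −UA(T − T_amb) + Q̇.
τ = M c_p/UA = 622.84 min; T_ss = T_amb + Q̇/UA = 21.9 + 176/2.33 = 97.436 °C.
T(t) = T_ss + (T₀ − T_ss)e^(−t/τ); set T = 101:
t = −τ ln[(T − T_ss)/(T₀ − T_ss)] = −622.84 · ln(0.13415) = 1251.2 min.

1250 min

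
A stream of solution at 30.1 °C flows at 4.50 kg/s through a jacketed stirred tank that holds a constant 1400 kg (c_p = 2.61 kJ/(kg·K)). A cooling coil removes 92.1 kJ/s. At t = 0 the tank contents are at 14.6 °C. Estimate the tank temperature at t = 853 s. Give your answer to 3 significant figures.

M c_p dT/dt = ṁ c_p (T_in − T) − Q̇.
τ = M/ṁ = 311.11 s; T_ss = T_in − Q̇/(ṁ c_p) = 30.1 − 92.1/(4.50·2.61) = 22.258 °C.
Solution: T(t) = T_ss + (T₀ − T_ss) e^(−t/τ).
T(853) = 22.258 + (-7.6584)·e^(−853/311.11) = 22.258 + (-7.6584)·0.064455 = 21.765 °C.

21.8 °C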